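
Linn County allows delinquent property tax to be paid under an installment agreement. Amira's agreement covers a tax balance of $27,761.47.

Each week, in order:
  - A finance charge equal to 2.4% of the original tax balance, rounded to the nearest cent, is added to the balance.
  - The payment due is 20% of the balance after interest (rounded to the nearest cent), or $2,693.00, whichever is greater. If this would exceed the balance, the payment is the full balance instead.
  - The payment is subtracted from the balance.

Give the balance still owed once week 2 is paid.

# | Opening | Interest | Payment | End bal
1 | $27,761.47 | $666.28 | $5,685.55 | $22,742.20
2 | $22,742.20 | $666.28 | $4,681.70 | $18,726.78

$18,726.78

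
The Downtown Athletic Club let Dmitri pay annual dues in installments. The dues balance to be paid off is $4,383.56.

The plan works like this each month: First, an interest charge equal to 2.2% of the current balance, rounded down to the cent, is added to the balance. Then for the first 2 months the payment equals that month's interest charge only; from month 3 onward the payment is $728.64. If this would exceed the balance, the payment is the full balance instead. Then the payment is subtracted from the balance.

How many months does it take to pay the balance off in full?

9

# | Opening | Interest | Payment | End bal
1 | $4,383.56 | $96.43 | $96.43 | $4,383.56
2 | $4,383.56 | $96.43 | $96.43 | $4,383.56
3 | $4,383.56 | $96.43 | $728.64 | $3,751.35
4 | $3,751.35 | $82.52 | $728.64 | $3,105.23
5 | $3,105.23 | $68.31 | $728.64 | $2,444.90
6 | $2,444.90 | $53.78 | $728.64 | $1,770.04
7 | $1,770.04 | $38.94 | $728.64 | $1,080.34
8 | $1,080.34 | $23.76 | $728.64 | $375.46
9 | $375.46 | $8.26 | $383.72 | $0.00
Balance reaches $0.00 in month 9.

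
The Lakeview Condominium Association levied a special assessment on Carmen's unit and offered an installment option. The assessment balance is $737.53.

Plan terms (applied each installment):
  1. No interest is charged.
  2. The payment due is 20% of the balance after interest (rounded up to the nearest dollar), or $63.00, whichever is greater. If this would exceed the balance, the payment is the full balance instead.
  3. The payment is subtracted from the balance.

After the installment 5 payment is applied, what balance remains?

$237.53

# | Opening | Payment | End bal
1 | $737.53 | $148.00 | $589.53
2 | $589.53 | $118.00 | $471.53
3 | $471.53 | $95.00 | $376.53
4 | $376.53 | $76.00 | $300.53
5 | $300.53 | $63.00 | $237.53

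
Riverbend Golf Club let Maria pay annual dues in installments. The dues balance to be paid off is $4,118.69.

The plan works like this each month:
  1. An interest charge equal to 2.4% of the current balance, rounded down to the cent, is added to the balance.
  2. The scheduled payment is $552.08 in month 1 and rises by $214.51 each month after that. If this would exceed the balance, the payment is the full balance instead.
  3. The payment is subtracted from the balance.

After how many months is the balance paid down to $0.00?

# | Opening | Interest | Payment | End bal
1 | $4,118.69 | $98.84 | $552.08 | $3,665.45
2 | $3,665.45 | $87.97 | $766.59 | $2,986.83
3 | $2,986.83 | $71.68 | $981.10 | $2,077.41
4 | $2,077.41 | $49.85 | $1,195.61 | $931.65
5 | $931.65 | $22.35 | $954.00 | $0.00
Balance reaches $0.00 in month 5.

5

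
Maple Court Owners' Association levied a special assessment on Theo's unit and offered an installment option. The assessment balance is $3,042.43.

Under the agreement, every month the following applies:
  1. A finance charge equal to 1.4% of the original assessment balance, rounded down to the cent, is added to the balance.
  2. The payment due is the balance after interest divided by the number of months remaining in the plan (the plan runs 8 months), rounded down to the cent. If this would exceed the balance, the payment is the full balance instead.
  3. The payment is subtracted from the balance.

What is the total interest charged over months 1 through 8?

$340.72

Month 1: opening $3,042.43; interest $42.59 → $3,085.02; payment $385.62; balance $2,699.40
Month 2: opening $2,699.40; interest $42.59 → $2,741.99; payment $391.71; balance $2,350.28
Month 3: opening $2,350.28; interest $42.59 → $2,392.87; payment $398.81; balance $1,994.06
Month 4: opening $1,994.06; interest $42.59 → $2,036.65; payment $407.33; balance $1,629.32
Month 5: opening $1,629.32; interest $42.59 → $1,671.91; payment $417.97; balance $1,253.94
Month 6: opening $1,253.94; interest $42.59 → $1,296.53; payment $432.17; balance $864.36
Month 7: opening $864.36; interest $42.59 → $906.95; payment $453.47; balance $453.48
Month 8: opening $453.48; interest $42.59 → $496.07; payment $496.07; balance $0.00
Total interest: $42.59 + $42.59 + $42.59 + $42.59 + $42.59 + $42.59 + $42.59 + $42.59 = $340.72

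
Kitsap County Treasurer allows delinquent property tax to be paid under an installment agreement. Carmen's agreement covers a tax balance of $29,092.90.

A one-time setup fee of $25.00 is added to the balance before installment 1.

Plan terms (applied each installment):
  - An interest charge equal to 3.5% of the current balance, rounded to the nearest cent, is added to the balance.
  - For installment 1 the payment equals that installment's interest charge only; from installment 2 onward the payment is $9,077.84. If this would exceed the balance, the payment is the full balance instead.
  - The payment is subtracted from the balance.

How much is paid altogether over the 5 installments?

$32,481.37

# | Opening | Interest | Payment | End bal
1 | $29,117.90 | $1,019.13 | $1,019.13 | $29,117.90
2 | $29,117.90 | $1,019.13 | $9,077.84 | $21,059.19
3 | $21,059.19 | $737.07 | $9,077.84 | $12,718.42
4 | $12,718.42 | $445.14 | $9,077.84 | $4,085.72
5 | $4,085.72 | $143.00 | $4,228.72 | $0.00
Total paid: $32,481.37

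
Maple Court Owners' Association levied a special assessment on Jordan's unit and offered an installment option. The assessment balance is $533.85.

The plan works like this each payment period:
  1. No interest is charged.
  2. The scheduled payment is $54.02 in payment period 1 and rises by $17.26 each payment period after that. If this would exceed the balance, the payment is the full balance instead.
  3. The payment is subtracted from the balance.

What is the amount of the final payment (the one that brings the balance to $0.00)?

$91.15

Payment period 1: opening $533.85; payment $54.02; balance $479.83
Payment period 2: opening $479.83; payment $71.28; balance $408.55
Payment period 3: opening $408.55; payment $88.54; balance $320.01
Payment period 4: opening $320.01; payment $105.80; balance $214.21
Payment period 5: opening $214.21; payment $123.06; balance $91.15
Payment period 6: opening $91.15; payment $91.15; balance $0.00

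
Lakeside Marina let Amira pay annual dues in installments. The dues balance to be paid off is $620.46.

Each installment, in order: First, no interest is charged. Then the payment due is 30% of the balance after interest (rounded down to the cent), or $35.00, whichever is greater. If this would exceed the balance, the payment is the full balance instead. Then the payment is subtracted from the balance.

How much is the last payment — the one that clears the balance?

$34.30

Installment 1: $620.46 − $186.13 → $434.33
Installment 2: $434.33 − $130.29 → $304.04
Installment 3: $304.04 − $91.21 → $212.83
Installment 4: $212.83 − $63.84 → $148.99
Installment 5: $148.99 − $44.69 → $104.30
Installment 6: $104.30 − $35.00 → $69.30
Installment 7: $69.30 − $35.00 → $34.30
Installment 8: $34.30 − $34.30 → $0.00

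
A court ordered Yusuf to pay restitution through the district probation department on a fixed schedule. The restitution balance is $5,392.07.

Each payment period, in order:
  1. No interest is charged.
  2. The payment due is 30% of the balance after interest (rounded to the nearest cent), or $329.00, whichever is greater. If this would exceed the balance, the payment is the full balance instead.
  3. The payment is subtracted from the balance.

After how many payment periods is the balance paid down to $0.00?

Payment period 1: $5,392.07 − $1,617.62 → $3,774.45
Payment period 2: $3,774.45 − $1,132.34 → $2,642.11
Payment period 3: $2,642.11 − $792.63 → $1,849.48
Payment period 4: $1,849.48 − $554.84 → $1,294.64
Payment period 5: $1,294.64 − $388.39 → $906.25
Payment period 6: $906.25 − $329.00 → $577.25
Payment period 7: $577.25 − $329.00 → $248.25
Payment period 8: $248.25 − $248.25 → $0.00
Balance reaches $0.00 in payment period 8.

8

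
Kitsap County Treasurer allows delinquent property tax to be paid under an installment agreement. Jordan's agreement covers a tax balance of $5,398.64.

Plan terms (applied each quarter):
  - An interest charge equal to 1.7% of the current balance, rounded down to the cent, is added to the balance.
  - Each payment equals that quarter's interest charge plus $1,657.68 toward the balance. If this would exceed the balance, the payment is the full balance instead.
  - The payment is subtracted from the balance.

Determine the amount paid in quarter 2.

$1,721.27

Quarter 1: opening $5,398.64; interest $91.77 → $5,490.41; payment $1,749.45; balance $3,740.96
Quarter 2: opening $3,740.96; interest $63.59 → $3,804.55; payment $1,721.27; balance $2,083.28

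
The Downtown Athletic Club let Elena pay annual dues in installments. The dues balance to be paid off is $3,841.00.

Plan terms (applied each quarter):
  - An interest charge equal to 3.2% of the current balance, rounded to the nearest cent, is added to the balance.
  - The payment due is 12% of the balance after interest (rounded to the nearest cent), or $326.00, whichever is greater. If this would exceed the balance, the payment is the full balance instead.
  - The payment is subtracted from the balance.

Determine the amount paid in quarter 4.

$356.28

Quarter 1: $3,841.00 +$122.91 interest = $3,963.91; pay $475.67 → $3,488.24
Quarter 2: $3,488.24 +$111.62 interest = $3,599.86; pay $431.98 → $3,167.88
Quarter 3: $3,167.88 +$101.37 interest = $3,269.25; pay $392.31 → $2,876.94
Quarter 4: $2,876.94 +$92.06 interest = $2,969.00; pay $356.28 → $2,612.72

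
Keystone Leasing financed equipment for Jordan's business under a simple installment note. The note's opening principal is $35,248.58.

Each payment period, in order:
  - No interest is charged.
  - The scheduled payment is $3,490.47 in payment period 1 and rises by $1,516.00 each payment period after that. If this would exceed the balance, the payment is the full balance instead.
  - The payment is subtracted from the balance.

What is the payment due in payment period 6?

$2,636.23

Payment period 1: opening $35,248.58; payment $3,490.47; balance $31,758.11
Payment period 2: opening $31,758.11; payment $5,006.47; balance $26,751.64
Payment period 3: opening $26,751.64; payment $6,522.47; balance $20,229.17
Payment period 4: opening $20,229.17; payment $8,038.47; balance $12,190.70
Payment period 5: opening $12,190.70; payment $9,554.47; balance $2,636.23
Payment period 6: opening $2,636.23; payment $2,636.23; balance $0.00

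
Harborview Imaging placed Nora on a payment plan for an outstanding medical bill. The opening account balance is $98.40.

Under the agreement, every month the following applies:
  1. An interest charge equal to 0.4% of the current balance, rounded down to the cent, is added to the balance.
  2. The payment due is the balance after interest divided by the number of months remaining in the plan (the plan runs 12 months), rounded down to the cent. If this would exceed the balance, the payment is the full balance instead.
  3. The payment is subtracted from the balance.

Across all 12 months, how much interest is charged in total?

Month 1: opening $98.40; interest $0.39 → $98.79; payment $8.23; balance $90.56
Month 2: opening $90.56; interest $0.36 → $90.92; payment $8.26; balance $82.66
Month 3: opening $82.66; interest $0.33 → $82.99; payment $8.29; balance $74.70
Month 4: opening $74.70; interest $0.29 → $74.99; payment $8.33; balance $66.66
Month 5: opening $66.66; interest $0.26 → $66.92; payment $8.36; balance $58.56
Month 6: opening $58.56; interest $0.23 → $58.79; payment $8.39; balance $50.40
Month 7: opening $50.40; interest $0.20 → $50.60; payment $8.43; balance $42.17
Month 8: opening $42.17; interest $0.16 → $42.33; payment $8.46; balance $33.87
Month 9: opening $33.87; interest $0.13 → $34.00; payment $8.50; balance $25.50
Month 10: opening $25.50; interest $0.10 → $25.60; payment $8.53; balance $17.07
Month 11: opening $17.07; interest $0.06 → $17.13; payment $8.56; balance $8.57
Month 12: opening $8.57; interest $0.03 → $8.60; payment $8.60; balance $0.00
Total interest: $0.39 + $0.36 + $0.33 + $0.29 + $0.26 + $0.23 + $0.20 + $0.16 + $0.13 + $0.10 + $0.06 + $0.03 = $2.54

$2.54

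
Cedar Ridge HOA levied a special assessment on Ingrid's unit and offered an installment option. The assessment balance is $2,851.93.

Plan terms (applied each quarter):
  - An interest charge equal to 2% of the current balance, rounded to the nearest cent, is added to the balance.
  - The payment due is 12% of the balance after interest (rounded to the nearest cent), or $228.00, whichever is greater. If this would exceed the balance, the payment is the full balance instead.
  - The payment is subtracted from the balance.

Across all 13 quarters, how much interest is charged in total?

Quarter 1: $2,851.93 +$57.04 interest = $2,908.97; pay $349.08 → $2,559.89
Quarter 2: $2,559.89 +$51.20 interest = $2,611.09; pay $313.33 → $2,297.76
Quarter 3: $2,297.76 +$45.96 interest = $2,343.72; pay $281.25 → $2,062.47
Quarter 4: $2,062.47 +$41.25 interest = $2,103.72; pay $252.45 → $1,851.27
Quarter 5: $1,851.27 +$37.03 interest = $1,888.30; pay $228.00 → $1,660.30
Quarter 6: $1,660.30 +$33.21 interest = $1,693.51; pay $228.00 → $1,465.51
Quarter 7: $1,465.51 +$29.31 interest = $1,494.82; pay $228.00 → $1,266.82
Quarter 8: $1,266.82 +$25.34 interest = $1,292.16; pay $228.00 → $1,064.16
Quarter 9: $1,064.16 +$21.28 interest = $1,085.44; pay $228.00 → $857.44
Quarter 10: $857.44 +$17.15 interest = $874.59; pay $228.00 → $646.59
Quarter 11: $646.59 +$12.93 interest = $659.52; pay $228.00 → $431.52
Quarter 12: $431.52 +$8.63 interest = $440.15; pay $228.00 → $212.15
Quarter 13: $212.15 +$4.24 interest = $216.39; pay $216.39 → $0.00
Total interest: $57.04 + $51.20 + $45.96 + $41.25 + $37.03 + $33.21 + $29.31 + $25.34 + $21.28 + $17.15 + $12.93 + $8.63 + $4.24 = $384.57

$384.57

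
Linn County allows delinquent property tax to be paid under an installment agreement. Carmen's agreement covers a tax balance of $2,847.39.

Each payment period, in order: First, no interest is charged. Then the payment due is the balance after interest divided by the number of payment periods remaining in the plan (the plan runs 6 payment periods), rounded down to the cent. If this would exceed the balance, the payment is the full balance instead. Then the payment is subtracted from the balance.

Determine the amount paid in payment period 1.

# | Opening | Payment | End bal
1 | $2,847.39 | $474.56 | $2,372.83

$474.56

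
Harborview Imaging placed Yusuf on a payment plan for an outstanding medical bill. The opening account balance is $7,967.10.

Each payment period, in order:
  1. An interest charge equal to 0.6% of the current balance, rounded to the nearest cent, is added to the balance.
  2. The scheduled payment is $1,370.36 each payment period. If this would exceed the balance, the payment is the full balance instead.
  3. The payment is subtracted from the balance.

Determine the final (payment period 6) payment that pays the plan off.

# | Opening | Interest | Payment | End bal
1 | $7,967.10 | $47.80 | $1,370.36 | $6,644.54
2 | $6,644.54 | $39.87 | $1,370.36 | $5,314.05
3 | $5,314.05 | $31.88 | $1,370.36 | $3,975.57
4 | $3,975.57 | $23.85 | $1,370.36 | $2,629.06
5 | $2,629.06 | $15.77 | $1,370.36 | $1,274.47
6 | $1,274.47 | $7.65 | $1,282.12 | $0.00

$1,282.12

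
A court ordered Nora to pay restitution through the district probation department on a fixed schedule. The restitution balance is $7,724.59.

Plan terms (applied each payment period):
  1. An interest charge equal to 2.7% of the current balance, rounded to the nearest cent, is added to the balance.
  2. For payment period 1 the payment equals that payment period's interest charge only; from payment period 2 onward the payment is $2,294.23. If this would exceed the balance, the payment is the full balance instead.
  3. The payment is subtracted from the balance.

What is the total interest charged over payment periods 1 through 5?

# | Opening | Interest | Payment | End bal
1 | $7,724.59 | $208.56 | $208.56 | $7,724.59
2 | $7,724.59 | $208.56 | $2,294.23 | $5,638.92
3 | $5,638.92 | $152.25 | $2,294.23 | $3,496.94
4 | $3,496.94 | $94.42 | $2,294.23 | $1,297.13
5 | $1,297.13 | $35.02 | $1,332.15 | $0.00
Total interest: $208.56 + $208.56 + $152.25 + $94.42 + $35.02 = $698.81

$698.81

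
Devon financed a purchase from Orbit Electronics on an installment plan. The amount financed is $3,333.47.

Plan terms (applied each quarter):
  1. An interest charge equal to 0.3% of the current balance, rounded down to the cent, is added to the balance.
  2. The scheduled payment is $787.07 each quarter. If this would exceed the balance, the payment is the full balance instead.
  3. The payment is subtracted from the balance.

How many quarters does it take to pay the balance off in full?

Quarter 1: $3,333.47 +$10.00 interest = $3,343.47; pay $787.07 → $2,556.40
Quarter 2: $2,556.40 +$7.66 interest = $2,564.06; pay $787.07 → $1,776.99
Quarter 3: $1,776.99 +$5.33 interest = $1,782.32; pay $787.07 → $995.25
Quarter 4: $995.25 +$2.98 interest = $998.23; pay $787.07 → $211.16
Quarter 5: $211.16 +$0.63 interest = $211.79; pay $211.79 → $0.00
Balance reaches $0.00 in quarter 5.

5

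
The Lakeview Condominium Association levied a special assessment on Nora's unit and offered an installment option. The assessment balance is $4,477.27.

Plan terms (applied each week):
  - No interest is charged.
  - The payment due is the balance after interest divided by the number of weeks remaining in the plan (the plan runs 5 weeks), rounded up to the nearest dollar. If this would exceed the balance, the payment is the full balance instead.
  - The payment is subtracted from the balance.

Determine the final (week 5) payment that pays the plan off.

$894.27

Week 1: $4,477.27 − $896.00 → $3,581.27
Week 2: $3,581.27 − $896.00 → $2,685.27
Week 3: $2,685.27 − $896.00 → $1,789.27
Week 4: $1,789.27 − $895.00 → $894.27
Week 5: $894.27 − $894.27 → $0.00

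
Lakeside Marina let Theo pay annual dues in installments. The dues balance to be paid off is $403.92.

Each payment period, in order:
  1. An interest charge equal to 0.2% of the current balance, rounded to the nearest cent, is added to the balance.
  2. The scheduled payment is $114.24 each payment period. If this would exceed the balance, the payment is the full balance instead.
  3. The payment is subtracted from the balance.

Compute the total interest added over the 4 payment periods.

Payment period 1: opening $403.92; interest $0.81 → $404.73; payment $114.24; balance $290.49
Payment period 2: opening $290.49; interest $0.58 → $291.07; payment $114.24; balance $176.83
Payment period 3: opening $176.83; interest $0.35 → $177.18; payment $114.24; balance $62.94
Payment period 4: opening $62.94; interest $0.13 → $63.07; payment $63.07; balance $0.00
Total interest: $0.81 + $0.58 + $0.35 + $0.13 = $1.87

$1.87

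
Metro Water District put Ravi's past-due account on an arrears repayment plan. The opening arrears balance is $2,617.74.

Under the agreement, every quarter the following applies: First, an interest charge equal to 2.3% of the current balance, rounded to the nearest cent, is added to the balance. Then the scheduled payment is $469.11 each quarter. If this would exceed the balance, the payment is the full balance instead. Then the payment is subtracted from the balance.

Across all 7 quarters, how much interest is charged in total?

$216.20

Quarter 1: opening $2,617.74; interest $60.21 → $2,677.95; payment $469.11; balance $2,208.84
Quarter 2: opening $2,208.84; interest $50.80 → $2,259.64; payment $469.11; balance $1,790.53
Quarter 3: opening $1,790.53; interest $41.18 → $1,831.71; payment $469.11; balance $1,362.60
Quarter 4: opening $1,362.60; interest $31.34 → $1,393.94; payment $469.11; balance $924.83
Quarter 5: opening $924.83; interest $21.27 → $946.10; payment $469.11; balance $476.99
Quarter 6: opening $476.99; interest $10.97 → $487.96; payment $469.11; balance $18.85
Quarter 7: opening $18.85; interest $0.43 → $19.28; payment $19.28; balance $0.00
Total interest: $60.21 + $50.80 + $41.18 + $31.34 + $21.27 + $10.97 + $0.43 = $216.20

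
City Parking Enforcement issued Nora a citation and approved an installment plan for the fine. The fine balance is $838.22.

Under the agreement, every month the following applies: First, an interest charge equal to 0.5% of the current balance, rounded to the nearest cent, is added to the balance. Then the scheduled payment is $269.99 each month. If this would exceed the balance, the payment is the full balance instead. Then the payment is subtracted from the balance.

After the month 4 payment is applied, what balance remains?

Month 1: opening $838.22; interest $4.19 → $842.41; payment $269.99; balance $572.42
Month 2: opening $572.42; interest $2.86 → $575.28; payment $269.99; balance $305.29
Month 3: opening $305.29; interest $1.53 → $306.82; payment $269.99; balance $36.83
Month 4: opening $36.83; interest $0.18 → $37.01; payment $37.01; balance $0.00

$0.00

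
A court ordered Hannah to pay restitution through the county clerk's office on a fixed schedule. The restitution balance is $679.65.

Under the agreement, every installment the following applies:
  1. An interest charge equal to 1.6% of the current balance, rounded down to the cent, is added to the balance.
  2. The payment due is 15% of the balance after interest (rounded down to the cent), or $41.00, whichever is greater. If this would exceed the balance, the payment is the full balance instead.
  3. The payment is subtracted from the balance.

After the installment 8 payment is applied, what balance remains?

Installment 1: opening $679.65; interest $10.87 → $690.52; payment $103.57; balance $586.95
Installment 2: opening $586.95; interest $9.39 → $596.34; payment $89.45; balance $506.89
Installment 3: opening $506.89; interest $8.11 → $515.00; payment $77.25; balance $437.75
Installment 4: opening $437.75; interest $7.00 → $444.75; payment $66.71; balance $378.04
Installment 5: opening $378.04; interest $6.04 → $384.08; payment $57.61; balance $326.47
Installment 6: opening $326.47; interest $5.22 → $331.69; payment $49.75; balance $281.94
Installment 7: opening $281.94; interest $4.51 → $286.45; payment $42.96; balance $243.49
Installment 8: opening $243.49; interest $3.89 → $247.38; payment $41.00; balance $206.38

$206.38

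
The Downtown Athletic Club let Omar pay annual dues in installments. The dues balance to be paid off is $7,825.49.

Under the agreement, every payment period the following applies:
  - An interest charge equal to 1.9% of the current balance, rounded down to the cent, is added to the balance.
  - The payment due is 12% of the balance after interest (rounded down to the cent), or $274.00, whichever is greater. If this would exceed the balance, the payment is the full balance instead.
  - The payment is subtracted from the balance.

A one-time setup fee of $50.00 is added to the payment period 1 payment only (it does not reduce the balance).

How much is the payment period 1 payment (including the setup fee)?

$1,006.90

Payment period 1: $7,825.49 +$148.68 interest = $7,974.17; pay $956.90 (+ $50.00 fee) → $7,017.27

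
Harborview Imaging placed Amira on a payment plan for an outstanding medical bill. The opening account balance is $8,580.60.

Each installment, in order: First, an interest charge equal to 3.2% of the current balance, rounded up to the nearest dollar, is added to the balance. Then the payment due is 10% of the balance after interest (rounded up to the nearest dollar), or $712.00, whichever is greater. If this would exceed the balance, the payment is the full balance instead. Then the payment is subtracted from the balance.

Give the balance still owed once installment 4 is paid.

$6,384.60

# | Opening | Interest | Payment | End bal
1 | $8,580.60 | $275.00 | $886.00 | $7,969.60
2 | $7,969.60 | $256.00 | $823.00 | $7,402.60
3 | $7,402.60 | $237.00 | $764.00 | $6,875.60
4 | $6,875.60 | $221.00 | $712.00 | $6,384.60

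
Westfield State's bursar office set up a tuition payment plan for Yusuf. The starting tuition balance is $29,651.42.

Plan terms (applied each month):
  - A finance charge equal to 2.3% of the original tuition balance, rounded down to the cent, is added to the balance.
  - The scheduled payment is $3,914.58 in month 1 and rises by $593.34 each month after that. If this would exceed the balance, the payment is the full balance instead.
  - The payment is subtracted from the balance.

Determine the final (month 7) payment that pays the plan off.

$2,037.70

Month 1: $29,651.42 +$681.98 interest = $30,333.40; pay $3,914.58 → $26,418.82
Month 2: $26,418.82 +$681.98 interest = $27,100.80; pay $4,507.92 → $22,592.88
Month 3: $22,592.88 +$681.98 interest = $23,274.86; pay $5,101.26 → $18,173.60
Month 4: $18,173.60 +$681.98 interest = $18,855.58; pay $5,694.60 → $13,160.98
Month 5: $13,160.98 +$681.98 interest = $13,842.96; pay $6,287.94 → $7,555.02
Month 6: $7,555.02 +$681.98 interest = $8,237.00; pay $6,881.28 → $1,355.72
Month 7: $1,355.72 +$681.98 interest = $2,037.70; pay $2,037.70 → $0.00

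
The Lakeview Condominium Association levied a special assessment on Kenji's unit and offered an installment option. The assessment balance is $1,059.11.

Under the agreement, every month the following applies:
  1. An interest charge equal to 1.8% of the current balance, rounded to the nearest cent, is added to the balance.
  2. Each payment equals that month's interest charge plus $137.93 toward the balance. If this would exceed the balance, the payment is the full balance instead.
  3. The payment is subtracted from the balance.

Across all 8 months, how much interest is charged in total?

Month 1: $1,059.11 +$19.06 interest = $1,078.17; pay $156.99 → $921.18
Month 2: $921.18 +$16.58 interest = $937.76; pay $154.51 → $783.25
Month 3: $783.25 +$14.10 interest = $797.35; pay $152.03 → $645.32
Month 4: $645.32 +$11.62 interest = $656.94; pay $149.55 → $507.39
Month 5: $507.39 +$9.13 interest = $516.52; pay $147.06 → $369.46
Month 6: $369.46 +$6.65 interest = $376.11; pay $144.58 → $231.53
Month 7: $231.53 +$4.17 interest = $235.70; pay $142.10 → $93.60
Month 8: $93.60 +$1.68 interest = $95.28; pay $95.28 → $0.00
Total interest: $19.06 + $16.58 + $14.10 + $11.62 + $9.13 + $6.65 + $4.17 + $1.68 = $82.99

$82.99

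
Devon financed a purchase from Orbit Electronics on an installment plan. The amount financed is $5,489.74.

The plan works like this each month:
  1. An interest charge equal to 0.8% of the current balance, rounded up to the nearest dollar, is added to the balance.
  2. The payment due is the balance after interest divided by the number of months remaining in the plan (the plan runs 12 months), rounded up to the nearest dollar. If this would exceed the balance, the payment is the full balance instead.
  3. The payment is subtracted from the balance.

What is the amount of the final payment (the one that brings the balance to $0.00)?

$502.74

Month 1: opening $5,489.74; interest $44.00 → $5,533.74; payment $462.00; balance $5,071.74
Month 2: opening $5,071.74; interest $41.00 → $5,112.74; payment $465.00; balance $4,647.74
Month 3: opening $4,647.74; interest $38.00 → $4,685.74; payment $469.00; balance $4,216.74
Month 4: opening $4,216.74; interest $34.00 → $4,250.74; payment $473.00; balance $3,777.74
Month 5: opening $3,777.74; interest $31.00 → $3,808.74; payment $477.00; balance $3,331.74
Month 6: opening $3,331.74; interest $27.00 → $3,358.74; payment $480.00; balance $2,878.74
Month 7: opening $2,878.74; interest $24.00 → $2,902.74; payment $484.00; balance $2,418.74
Month 8: opening $2,418.74; interest $20.00 → $2,438.74; payment $488.00; balance $1,950.74
Month 9: opening $1,950.74; interest $16.00 → $1,966.74; payment $492.00; balance $1,474.74
Month 10: opening $1,474.74; interest $12.00 → $1,486.74; payment $496.00; balance $990.74
Month 11: opening $990.74; interest $8.00 → $998.74; payment $500.00; balance $498.74
Month 12: opening $498.74; interest $4.00 → $502.74; payment $502.74; balance $0.00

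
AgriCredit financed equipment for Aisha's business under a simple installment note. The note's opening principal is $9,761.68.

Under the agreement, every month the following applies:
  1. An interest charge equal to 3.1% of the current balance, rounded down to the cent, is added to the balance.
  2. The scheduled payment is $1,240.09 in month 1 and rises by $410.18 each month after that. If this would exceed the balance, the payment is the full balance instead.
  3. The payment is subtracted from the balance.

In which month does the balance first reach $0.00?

6

Month 1: opening $9,761.68; interest $302.61 → $10,064.29; payment $1,240.09; balance $8,824.20
Month 2: opening $8,824.20; interest $273.55 → $9,097.75; payment $1,650.27; balance $7,447.48
Month 3: opening $7,447.48; interest $230.87 → $7,678.35; payment $2,060.45; balance $5,617.90
Month 4: opening $5,617.90; interest $174.15 → $5,792.05; payment $2,470.63; balance $3,321.42
Month 5: opening $3,321.42; interest $102.96 → $3,424.38; payment $2,880.81; balance $543.57
Month 6: opening $543.57; interest $16.85 → $560.42; payment $560.42; balance $0.00
Balance reaches $0.00 in month 6.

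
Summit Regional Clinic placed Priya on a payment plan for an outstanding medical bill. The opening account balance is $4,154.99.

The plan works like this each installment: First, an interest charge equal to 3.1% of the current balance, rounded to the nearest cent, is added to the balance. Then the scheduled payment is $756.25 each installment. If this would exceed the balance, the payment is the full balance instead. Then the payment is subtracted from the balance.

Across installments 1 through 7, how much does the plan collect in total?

# | Opening | Interest | Payment | End bal
1 | $4,154.99 | $128.80 | $756.25 | $3,527.54
2 | $3,527.54 | $109.35 | $756.25 | $2,880.64
3 | $2,880.64 | $89.30 | $756.25 | $2,213.69
4 | $2,213.69 | $68.62 | $756.25 | $1,526.06
5 | $1,526.06 | $47.31 | $756.25 | $817.12
6 | $817.12 | $25.33 | $756.25 | $86.20
7 | $86.20 | $2.67 | $88.87 | $0.00
Total paid: $4,626.37

$4,626.37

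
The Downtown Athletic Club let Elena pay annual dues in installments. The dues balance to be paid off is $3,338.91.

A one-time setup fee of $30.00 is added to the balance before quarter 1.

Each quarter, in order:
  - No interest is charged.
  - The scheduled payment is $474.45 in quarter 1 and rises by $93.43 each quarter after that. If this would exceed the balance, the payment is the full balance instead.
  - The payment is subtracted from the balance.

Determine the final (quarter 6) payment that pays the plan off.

$62.36

Quarter 1: $3,368.91 − $474.45 → $2,894.46
Quarter 2: $2,894.46 − $567.88 → $2,326.58
Quarter 3: $2,326.58 − $661.31 → $1,665.27
Quarter 4: $1,665.27 − $754.74 → $910.53
Quarter 5: $910.53 − $848.17 → $62.36
Quarter 6: $62.36 − $62.36 → $0.00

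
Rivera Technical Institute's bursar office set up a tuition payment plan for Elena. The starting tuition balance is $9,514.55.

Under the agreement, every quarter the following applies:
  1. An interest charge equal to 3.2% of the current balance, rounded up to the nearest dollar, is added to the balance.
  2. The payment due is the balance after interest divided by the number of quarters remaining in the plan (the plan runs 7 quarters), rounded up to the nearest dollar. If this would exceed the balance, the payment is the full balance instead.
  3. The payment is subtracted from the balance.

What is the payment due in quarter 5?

Quarter 1: $9,514.55 +$305.00 interest = $9,819.55; pay $1,403.00 → $8,416.55
Quarter 2: $8,416.55 +$270.00 interest = $8,686.55; pay $1,448.00 → $7,238.55
Quarter 3: $7,238.55 +$232.00 interest = $7,470.55; pay $1,495.00 → $5,975.55
Quarter 4: $5,975.55 +$192.00 interest = $6,167.55; pay $1,542.00 → $4,625.55
Quarter 5: $4,625.55 +$149.00 interest = $4,774.55; pay $1,592.00 → $3,182.55

$1,592.00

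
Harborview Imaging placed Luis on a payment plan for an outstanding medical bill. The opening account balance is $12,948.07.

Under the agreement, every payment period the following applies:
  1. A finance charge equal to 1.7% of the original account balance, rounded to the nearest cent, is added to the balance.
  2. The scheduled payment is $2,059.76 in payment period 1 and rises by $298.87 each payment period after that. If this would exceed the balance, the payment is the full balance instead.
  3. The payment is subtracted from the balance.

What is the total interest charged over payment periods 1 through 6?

# | Opening | Interest | Payment | End bal
1 | $12,948.07 | $220.12 | $2,059.76 | $11,108.43
2 | $11,108.43 | $220.12 | $2,358.63 | $8,969.92
3 | $8,969.92 | $220.12 | $2,657.50 | $6,532.54
4 | $6,532.54 | $220.12 | $2,956.37 | $3,796.29
5 | $3,796.29 | $220.12 | $3,255.24 | $761.17
6 | $761.17 | $220.12 | $981.29 | $0.00
Total interest: $220.12 + $220.12 + $220.12 + $220.12 + $220.12 + $220.12 = $1,320.72

$1,320.72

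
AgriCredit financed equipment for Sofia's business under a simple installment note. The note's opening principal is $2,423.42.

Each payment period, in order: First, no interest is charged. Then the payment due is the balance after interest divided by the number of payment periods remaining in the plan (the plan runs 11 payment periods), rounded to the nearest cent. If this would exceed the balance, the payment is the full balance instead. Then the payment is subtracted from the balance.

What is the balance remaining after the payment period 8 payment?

Payment period 1: opening $2,423.42; payment $220.31; balance $2,203.11
Payment period 2: opening $2,203.11; payment $220.31; balance $1,982.80
Payment period 3: opening $1,982.80; payment $220.31; balance $1,762.49
Payment period 4: opening $1,762.49; payment $220.31; balance $1,542.18
Payment period 5: opening $1,542.18; payment $220.31; balance $1,321.87
Payment period 6: opening $1,321.87; payment $220.31; balance $1,101.56
Payment period 7: opening $1,101.56; payment $220.31; balance $881.25
Payment period 8: opening $881.25; payment $220.31; balance $660.94

$660.94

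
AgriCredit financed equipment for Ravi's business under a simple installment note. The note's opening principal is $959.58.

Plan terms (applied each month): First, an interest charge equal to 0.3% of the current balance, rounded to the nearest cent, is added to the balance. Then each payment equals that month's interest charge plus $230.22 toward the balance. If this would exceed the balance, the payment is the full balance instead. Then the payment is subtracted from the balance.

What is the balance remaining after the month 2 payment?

Month 1: $959.58 +$2.88 interest = $962.46; pay $233.10 → $729.36
Month 2: $729.36 +$2.19 interest = $731.55; pay $232.41 → $499.14

$499.14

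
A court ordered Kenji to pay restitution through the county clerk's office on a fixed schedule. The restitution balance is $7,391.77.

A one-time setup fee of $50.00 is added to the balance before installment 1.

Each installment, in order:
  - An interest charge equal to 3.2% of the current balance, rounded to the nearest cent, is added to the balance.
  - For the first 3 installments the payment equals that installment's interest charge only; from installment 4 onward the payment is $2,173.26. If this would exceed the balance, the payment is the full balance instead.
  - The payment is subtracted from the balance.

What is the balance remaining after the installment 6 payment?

# | Opening | Interest | Payment | End bal
1 | $7,441.77 | $238.14 | $238.14 | $7,441.77
2 | $7,441.77 | $238.14 | $238.14 | $7,441.77
3 | $7,441.77 | $238.14 | $238.14 | $7,441.77
4 | $7,441.77 | $238.14 | $2,173.26 | $5,506.65
5 | $5,506.65 | $176.21 | $2,173.26 | $3,509.60
6 | $3,509.60 | $112.31 | $2,173.26 | $1,448.65

$1,448.65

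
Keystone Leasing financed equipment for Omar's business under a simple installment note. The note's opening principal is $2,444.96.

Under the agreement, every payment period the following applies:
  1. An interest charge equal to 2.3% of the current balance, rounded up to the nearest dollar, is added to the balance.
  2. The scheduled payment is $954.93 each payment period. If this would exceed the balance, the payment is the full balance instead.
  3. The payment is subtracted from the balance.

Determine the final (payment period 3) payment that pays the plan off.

$643.10

# | Opening | Interest | Payment | End bal
1 | $2,444.96 | $57.00 | $954.93 | $1,547.03
2 | $1,547.03 | $36.00 | $954.93 | $628.10
3 | $628.10 | $15.00 | $643.10 | $0.00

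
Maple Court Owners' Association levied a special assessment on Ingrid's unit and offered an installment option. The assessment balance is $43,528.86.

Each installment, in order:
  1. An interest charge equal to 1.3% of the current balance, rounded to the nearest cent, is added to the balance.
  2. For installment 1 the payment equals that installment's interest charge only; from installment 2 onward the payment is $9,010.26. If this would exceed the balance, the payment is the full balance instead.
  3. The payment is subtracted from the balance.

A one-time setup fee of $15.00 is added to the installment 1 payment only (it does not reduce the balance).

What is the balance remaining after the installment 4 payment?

$17,864.95

Installment 1: opening $43,528.86; interest $565.88 → $44,094.74; payment $565.88 (+ $15.00 fee); balance $43,528.86
Installment 2: opening $43,528.86; interest $565.88 → $44,094.74; payment $9,010.26; balance $35,084.48
Installment 3: opening $35,084.48; interest $456.10 → $35,540.58; payment $9,010.26; balance $26,530.32
Installment 4: opening $26,530.32; interest $344.89 → $26,875.21; payment $9,010.26; balance $17,864.95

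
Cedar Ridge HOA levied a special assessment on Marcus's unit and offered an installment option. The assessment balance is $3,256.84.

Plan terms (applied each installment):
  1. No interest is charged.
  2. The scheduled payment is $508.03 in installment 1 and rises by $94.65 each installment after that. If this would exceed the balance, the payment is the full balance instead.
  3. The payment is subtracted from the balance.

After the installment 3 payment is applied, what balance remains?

$1,448.80

Installment 1: $3,256.84 − $508.03 → $2,748.81
Installment 2: $2,748.81 − $602.68 → $2,146.13
Installment 3: $2,146.13 − $697.33 → $1,448.80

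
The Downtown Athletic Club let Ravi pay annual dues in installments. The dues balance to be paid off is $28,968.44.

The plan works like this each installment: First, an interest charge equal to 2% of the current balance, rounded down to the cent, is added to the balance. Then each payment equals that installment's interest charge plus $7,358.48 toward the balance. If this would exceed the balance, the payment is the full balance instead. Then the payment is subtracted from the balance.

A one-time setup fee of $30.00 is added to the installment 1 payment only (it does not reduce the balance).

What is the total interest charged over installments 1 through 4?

Installment 1: opening $28,968.44; interest $579.36 → $29,547.80; payment $7,937.84 (+ $30.00 fee); balance $21,609.96
Installment 2: opening $21,609.96; interest $432.19 → $22,042.15; payment $7,790.67; balance $14,251.48
Installment 3: opening $14,251.48; interest $285.02 → $14,536.50; payment $7,643.50; balance $6,893.00
Installment 4: opening $6,893.00; interest $137.86 → $7,030.86; payment $7,030.86; balance $0.00
Total interest: $579.36 + $432.19 + $285.02 + $137.86 = $1,434.43

$1,434.43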